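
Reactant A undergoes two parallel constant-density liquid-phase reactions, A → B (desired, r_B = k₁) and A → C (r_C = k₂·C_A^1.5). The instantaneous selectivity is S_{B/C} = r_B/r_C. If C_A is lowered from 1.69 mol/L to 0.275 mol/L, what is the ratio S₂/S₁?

15.2

S_{B/C} = (k₁/k₂)·C_A^-1.5, so S₂/S₁ = (C_{A,2}/C_{A,1})^-1.5.
= (0.275/1.69)^(-1.5) = (0.1627)^(-1.5) = 15.2.
Selectivity toward B rises as C_A falls — low-concentration operation is favoured.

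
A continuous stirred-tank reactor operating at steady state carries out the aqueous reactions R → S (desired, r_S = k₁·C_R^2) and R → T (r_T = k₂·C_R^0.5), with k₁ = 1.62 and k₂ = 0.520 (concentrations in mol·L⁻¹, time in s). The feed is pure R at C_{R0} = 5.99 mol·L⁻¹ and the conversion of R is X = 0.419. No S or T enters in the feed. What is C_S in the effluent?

2.39 mol·L⁻¹

Exit C_R = C_{R0}(1−X) = 5.99×0.581 = 3.480 mol·L⁻¹.
Rates in a CSTR are evaluated at the outlet concentration: r_S = 1.62×3.480^2 = 19.62, r_T = 0.520×3.480^0.5 = 0.9701.
Fraction of consumed R going to S: r_S/(r_S+r_T) = 0.9529.
C_S = 0.9529·C_{R0}·X = 0.9529×5.99×0.419 = 2.39 mol·L⁻¹.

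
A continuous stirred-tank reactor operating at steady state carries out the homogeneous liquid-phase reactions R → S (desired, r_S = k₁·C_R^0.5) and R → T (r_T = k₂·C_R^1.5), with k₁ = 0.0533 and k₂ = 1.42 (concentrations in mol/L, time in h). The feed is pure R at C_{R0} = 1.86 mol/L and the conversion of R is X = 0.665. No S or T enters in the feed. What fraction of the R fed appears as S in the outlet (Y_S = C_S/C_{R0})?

0.0378

Exit C_R = C_{R0}(1−X) = 1.86×0.335 = 0.6231 mol/L.
In a CSTR the entire volume is at exit conditions, so r_S = 0.0533×0.6231^0.5 = 0.04207 and r_T = 1.42×0.6231^1.5 = 0.6984.
Fraction of consumed R going to S: r_S/(r_S+r_T) = 0.05682.
C_S = 0.05682·C_{R0}·X = 0.05682×1.86×0.665 = 0.0703 mol/L; Y_S = C_S/C_{R0} = 0.0378.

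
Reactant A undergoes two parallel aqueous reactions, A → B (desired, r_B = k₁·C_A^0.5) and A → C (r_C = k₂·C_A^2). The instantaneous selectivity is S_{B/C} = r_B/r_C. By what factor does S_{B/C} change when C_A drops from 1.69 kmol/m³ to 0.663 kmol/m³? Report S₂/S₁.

S_{B/C} = (k₁/k₂)·C_A^-1.5, so S₂/S₁ = (C_{A,2}/C_{A,1})^-1.5.
= (0.663/1.69)^(-1.5) = (0.3923)^(-1.5) = 4.07.
Selectivity toward B rises as C_A falls — low-concentration operation is favoured.

4.07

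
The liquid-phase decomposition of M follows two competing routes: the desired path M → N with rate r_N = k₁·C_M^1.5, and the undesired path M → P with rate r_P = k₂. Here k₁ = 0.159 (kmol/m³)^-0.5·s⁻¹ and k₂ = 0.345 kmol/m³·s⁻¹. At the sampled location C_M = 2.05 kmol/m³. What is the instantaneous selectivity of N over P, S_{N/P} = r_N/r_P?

1.35

S_{N/P} = r_N/r_P = (k₁·C_M^1.5)/(k₂) = (k₁/k₂)·C_M^1.5.
= (0.159×2.050^1.5) / (0.345) = 0.4667/0.3450 = 1.35.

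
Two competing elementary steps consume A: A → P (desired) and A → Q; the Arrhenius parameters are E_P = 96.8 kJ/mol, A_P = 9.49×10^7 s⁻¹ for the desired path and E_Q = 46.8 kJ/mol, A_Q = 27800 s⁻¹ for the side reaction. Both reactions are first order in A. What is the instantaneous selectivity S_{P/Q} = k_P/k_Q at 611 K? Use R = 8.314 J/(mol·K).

With equal orders, S_{P/Q} = k_P/k_Q = (A_P/A_Q)·exp[(E_Q−E_P)/(RT)].
(E_Q−E_P)/(RT) = (46.8−96.8)×10³/(8.314×611) = -50000/5080 = -9.843.
k_P/k_Q = (9.49×10^7/27800)·exp(-9.843) = 3414 × 5.313×10^-5 = 0.181.
Since E_P > E_Q, raising the temperature improves selectivity toward P.

0.181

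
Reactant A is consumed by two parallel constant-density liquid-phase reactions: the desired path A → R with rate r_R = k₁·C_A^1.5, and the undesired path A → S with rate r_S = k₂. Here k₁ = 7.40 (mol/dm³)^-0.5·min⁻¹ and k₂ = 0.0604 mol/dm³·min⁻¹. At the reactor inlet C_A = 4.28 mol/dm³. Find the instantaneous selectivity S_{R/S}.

S_{R/S} = r_R/r_S = (k₁·C_A^1.5)/(k₂) = (k₁/k₂)·C_A^1.5.
= (7.40×4.280^1.5) / (0.0604) = 65.52/0.06040 = 1085.

1085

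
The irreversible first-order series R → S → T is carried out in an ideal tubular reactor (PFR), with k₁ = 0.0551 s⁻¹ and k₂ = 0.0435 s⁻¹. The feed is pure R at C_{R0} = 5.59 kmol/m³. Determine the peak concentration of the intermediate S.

2.30 kmol/m³

For a first-order series the maximum intermediate yield is C_{S,max}/C_{R0} = (k₁/k₂)^[k₂/(k₂−k₁)].
= (0.0551/0.0435)^(0.0435/(0.0435−0.0551)) = (1.267)^(-3.750) = 0.4121.
C_{S,max} = 0.4121×5.59 = 2.30 kmol/m³.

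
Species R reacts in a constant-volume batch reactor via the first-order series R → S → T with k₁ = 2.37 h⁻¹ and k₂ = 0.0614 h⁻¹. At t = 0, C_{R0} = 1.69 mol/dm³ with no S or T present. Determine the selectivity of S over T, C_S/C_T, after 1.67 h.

12.3

The intermediate concentration in a first-order A→B→C sequence is C_S = k₁C_{R0}(e^(−k₁t) − e^(−k₂t))/(k₂−k₁).
e^(−k₁t) = e^(−2.37×1.67) = e^(−3.958) = 0.01910; e^(−k₂t) = e^(−0.1025) = 0.9025.
C_S = 2.37×1.69/(0.0614−2.37) × (0.01910−0.9025) = (-1.735)×(-0.8834) = 1.533 mol/dm³.
C_R = C_{R0}e^(−k₁t) = 0.03228 mol/dm³, so C_T = C_{R0}−C_R−C_S = 0.1250 mol/dm³; C_S/C_T = 12.3.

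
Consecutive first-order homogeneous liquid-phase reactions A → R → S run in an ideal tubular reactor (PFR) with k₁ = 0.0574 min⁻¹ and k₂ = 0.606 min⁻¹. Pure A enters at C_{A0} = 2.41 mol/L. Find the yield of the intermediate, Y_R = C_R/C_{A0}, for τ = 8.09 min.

The intermediate concentration in a first-order A→B→C sequence is C_R = k₁C_{A0}(e^(−k₁τ) − e^(−k₂τ))/(k₂−k₁).
e^(−k₁τ) = e^(−0.0574×8.09) = e^(−0.4644) = 0.6285; e^(−k₂τ) = e^(−4.903) = 0.007428.
C_R = 0.0574×2.41/(0.606−0.0574) × (0.6285−0.007428) = 0.2522×0.6211 = 0.1566 mol/L.
Y_R = C_R/C_{A0} = 0.1566/2.41 = 0.0650.

0.0650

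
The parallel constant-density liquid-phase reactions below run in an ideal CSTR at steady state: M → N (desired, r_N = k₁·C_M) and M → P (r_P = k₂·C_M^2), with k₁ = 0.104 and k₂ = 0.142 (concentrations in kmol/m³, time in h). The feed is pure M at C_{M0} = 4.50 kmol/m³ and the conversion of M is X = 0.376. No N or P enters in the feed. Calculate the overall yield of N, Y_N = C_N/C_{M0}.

Exit C_M = C_{M0}(1−X) = 4.50×0.624 = 2.808 kmol/m³.
In a CSTR the entire volume is at exit conditions, so r_N = 0.104×2.808 = 0.2920 and r_P = 0.142×2.808^2 = 1.120.
Fraction of consumed M going to N: r_N/(r_N+r_P) = 0.2069.
C_N = 0.2069·C_{M0}·X = 0.2069×4.50×0.376 = 0.350 kmol/m³; Y_N = C_N/C_{M0} = 0.0778.

0.0778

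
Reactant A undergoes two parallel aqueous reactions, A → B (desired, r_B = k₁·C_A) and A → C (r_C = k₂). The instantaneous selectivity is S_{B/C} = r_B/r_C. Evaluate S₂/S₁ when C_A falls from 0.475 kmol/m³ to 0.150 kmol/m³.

S_{B/C} = (k₁/k₂)·C_A, so S₂/S₁ = (C_{A,2}/C_{A,1}).
= 0.150/0.475 = 0.316.
Selectivity toward B falls as C_A falls — high-concentration operation is favoured.

0.316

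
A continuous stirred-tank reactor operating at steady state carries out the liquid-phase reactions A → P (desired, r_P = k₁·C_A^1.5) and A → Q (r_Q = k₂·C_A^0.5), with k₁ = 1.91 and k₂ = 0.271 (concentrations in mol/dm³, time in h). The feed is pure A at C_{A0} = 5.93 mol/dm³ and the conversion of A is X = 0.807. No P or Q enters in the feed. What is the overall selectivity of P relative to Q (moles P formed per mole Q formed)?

Exit C_A = C_{A0}(1−X) = 5.93×0.193 = 1.144 mol/dm³.
A CSTR operates uniformly at the exit composition, giving r_P = 2.339 and r_Q = 0.2899 (each k·C_A^n at C_A = 1.144).
Overall selectivity = C_P/C_Q = r_Pτ/(r_Qτ) = r_P/r_Q = 8.07.

8.07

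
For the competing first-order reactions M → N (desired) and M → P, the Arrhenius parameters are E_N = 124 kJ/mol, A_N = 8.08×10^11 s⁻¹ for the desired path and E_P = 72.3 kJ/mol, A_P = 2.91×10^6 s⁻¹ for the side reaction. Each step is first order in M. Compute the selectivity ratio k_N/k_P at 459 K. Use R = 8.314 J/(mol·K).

0.363

With equal orders, S_{N/P} = k_N/k_P = (A_N/A_P)·exp[(E_P−E_N)/(RT)].
(E_P−E_N)/(RT) = (72.3−124)×10³/(8.314×459) = -51700/3816 = -13.55.
k_N/k_P = (8.08×10^11/2.91×10^6)·exp(-13.55) = 2.777×10^5 × 1.307×10^-6 = 0.363.
Since E_N > E_P, raising the temperature improves selectivity toward N.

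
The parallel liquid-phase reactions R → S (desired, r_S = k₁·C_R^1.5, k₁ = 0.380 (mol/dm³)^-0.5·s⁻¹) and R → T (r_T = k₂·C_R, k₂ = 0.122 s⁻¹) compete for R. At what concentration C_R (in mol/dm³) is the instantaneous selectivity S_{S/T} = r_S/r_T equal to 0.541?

0.0302 mol/dm³

S_{S/T} = (k₁/k₂)·C_R^0.5 ⇒ C_R = (S·k₂/k₁)^(2).
= (0.541×0.122/0.380)^(2) = (0.1737)^(2) = 0.0302 mol/dm³.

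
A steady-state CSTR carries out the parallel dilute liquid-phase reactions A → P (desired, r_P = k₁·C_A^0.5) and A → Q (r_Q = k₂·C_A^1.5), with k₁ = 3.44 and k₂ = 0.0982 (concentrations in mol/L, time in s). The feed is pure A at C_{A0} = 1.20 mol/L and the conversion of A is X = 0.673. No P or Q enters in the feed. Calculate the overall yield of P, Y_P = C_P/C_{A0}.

Exit C_A = C_{A0}(1−X) = 1.20×0.327 = 0.3924 mol/L.
In a CSTR the entire volume is at exit conditions, so r_P = 3.44×0.3924^0.5 = 2.155 and r_Q = 0.0982×0.3924^1.5 = 0.02414.
Fraction of consumed A going to P: r_P/(r_P+r_Q) = 0.9889.
C_P = 0.9889·C_{A0}·X = 0.9889×1.20×0.673 = 0.799 mol/L; Y_P = C_P/C_{A0} = 0.666.

0.666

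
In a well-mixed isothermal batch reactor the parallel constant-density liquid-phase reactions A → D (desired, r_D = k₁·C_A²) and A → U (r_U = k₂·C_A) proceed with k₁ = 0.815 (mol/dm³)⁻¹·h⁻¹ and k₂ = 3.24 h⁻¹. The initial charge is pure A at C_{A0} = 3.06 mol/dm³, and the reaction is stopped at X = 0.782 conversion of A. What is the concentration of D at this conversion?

0.740 mol/dm³

C_A = C_{A0}(1−X) = 0.6671 mol/dm³.
Along a PFR/batch, dC_U/dC_A = −r_U/(r_D+r_U) = −k₂/(k₂+k₁·C_A).
Integrating from C_{A0} to C_A: C_U = (3.24/0.815)·ln[(3.24+0.815·3.06)/(3.24+0.815·0.667)] = 3.975·ln(5.734/3.784) = 1.653 mol/dm³.
Then C_D = (C_{A0}−C_A) − C_U = 2.393 − 1.653 = 0.7403 mol/dm³.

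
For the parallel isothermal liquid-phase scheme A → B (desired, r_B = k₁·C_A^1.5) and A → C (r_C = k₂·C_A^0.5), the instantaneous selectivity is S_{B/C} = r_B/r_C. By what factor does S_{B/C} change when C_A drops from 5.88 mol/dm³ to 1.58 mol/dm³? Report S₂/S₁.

0.269

S_{B/C} = (k₁/k₂)·C_A, so S₂/S₁ = (C_{A,2}/C_{A,1}).
= 1.58/5.88 = 0.269.
Selectivity toward B falls as C_A falls — high-concentration operation is favoured.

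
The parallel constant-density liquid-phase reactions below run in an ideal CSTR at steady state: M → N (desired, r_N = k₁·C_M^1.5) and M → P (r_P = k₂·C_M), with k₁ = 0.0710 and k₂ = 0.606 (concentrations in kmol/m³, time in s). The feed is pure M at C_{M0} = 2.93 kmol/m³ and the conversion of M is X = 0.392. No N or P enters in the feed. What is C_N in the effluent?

0.155 kmol/m³

Exit C_M = C_{M0}(1−X) = 2.93×0.608 = 1.781 kmol/m³.
In a CSTR the entire volume is at exit conditions, so r_N = 0.0710×1.781^1.5 = 0.1688 and r_P = 0.606×1.781 = 1.080.
Fraction of consumed M going to N: r_N/(r_N+r_P) = 0.1352.
C_N = 0.1352·C_{M0}·X = 0.1352×2.93×0.392 = 0.155 kmol/m³.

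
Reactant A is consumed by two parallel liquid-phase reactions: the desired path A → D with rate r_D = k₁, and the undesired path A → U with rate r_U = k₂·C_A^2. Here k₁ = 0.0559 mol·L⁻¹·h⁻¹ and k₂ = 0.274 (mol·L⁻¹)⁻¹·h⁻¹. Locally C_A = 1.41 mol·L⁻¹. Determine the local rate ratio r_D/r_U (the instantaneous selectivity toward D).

0.103

S_{D/U} = r_D/r_U = (k₁)/(k₂·C_A^2) = (k₁/k₂)·C_A^-2.
= (0.0559) / (0.274×1.410^2) = 0.05590/0.5447 = 0.103.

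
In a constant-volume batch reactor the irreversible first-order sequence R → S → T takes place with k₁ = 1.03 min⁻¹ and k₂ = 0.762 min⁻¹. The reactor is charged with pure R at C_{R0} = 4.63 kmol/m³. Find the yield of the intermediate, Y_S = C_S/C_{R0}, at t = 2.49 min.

Solving the coupled first-order balances gives C_S(t) = [k₁/(k₂−k₁)]·C_{R0}·(e^(−k₁t) − e^(−k₂t)).
e^(−k₁t) = e^(−1.03×2.49) = e^(−2.565) = 0.07694; e^(−k₂t) = e^(−1.897) = 0.1500.
C_S = 1.03×4.63/(0.762−1.03) × (0.07694−0.1500) = (-17.79)×(-0.07302) = 1.299 kmol/m³.
Y_S = C_S/C_{R0} = 1.299/4.63 = 0.281.

0.281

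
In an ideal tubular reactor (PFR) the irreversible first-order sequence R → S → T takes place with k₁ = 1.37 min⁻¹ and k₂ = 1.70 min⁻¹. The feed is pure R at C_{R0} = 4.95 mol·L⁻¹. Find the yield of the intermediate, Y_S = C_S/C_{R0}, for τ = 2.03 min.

Solving the coupled first-order balances gives C_S(τ) = [k₁/(k₂−k₁)]·C_{R0}·(e^(−k₁τ) − e^(−k₂τ)).
e^(−k₁τ) = e^(−1.37×2.03) = e^(−2.781) = 0.06197; e^(−k₂τ) = e^(−3.451) = 0.03171.
C_S = 1.37×4.95/(1.70−1.37) × (0.06197−0.03171) = 20.55×0.03026 = 0.6218 mol·L⁻¹.
Y_S = C_S/C_{R0} = 0.6218/4.95 = 0.126.

0.126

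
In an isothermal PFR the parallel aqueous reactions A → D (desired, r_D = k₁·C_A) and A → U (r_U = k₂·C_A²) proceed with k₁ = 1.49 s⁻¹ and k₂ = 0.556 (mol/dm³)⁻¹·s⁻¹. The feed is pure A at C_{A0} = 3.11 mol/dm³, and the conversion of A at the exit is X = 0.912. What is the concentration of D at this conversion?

1.80 mol/dm³

C_A = C_{A0}(1−X) = 0.2737 mol/dm³.
Along a PFR/batch, dC_D/dC_A = −r_D/(r_D+r_U) = −k₁/(k₁+k₂·C_A).
Integrating from C_{A0} to C_A: C_D = (1.49/0.556)·ln[(1.49+0.556·3.11)/(1.49+0.556·0.274)] = 2.680·ln(3.219/1.642) = 1.804 mol/dm³.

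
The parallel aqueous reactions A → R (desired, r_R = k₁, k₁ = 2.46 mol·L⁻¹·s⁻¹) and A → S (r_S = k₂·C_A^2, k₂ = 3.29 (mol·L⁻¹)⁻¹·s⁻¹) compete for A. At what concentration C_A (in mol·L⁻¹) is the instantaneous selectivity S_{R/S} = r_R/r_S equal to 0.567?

1.15 mol·L⁻¹

S_{R/S} = (k₁/k₂)·C_A^-2 ⇒ C_A = (S·k₂/k₁)^(-0.5).
= (0.567×3.29/2.46)^(-0.5) = (0.7583)^(-0.5) = 1.15 mol·L⁻¹.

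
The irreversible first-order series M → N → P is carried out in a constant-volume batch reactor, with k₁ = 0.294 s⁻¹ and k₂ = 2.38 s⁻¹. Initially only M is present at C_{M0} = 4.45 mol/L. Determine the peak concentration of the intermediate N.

0.409 mol/L

At the optimum, C_{N,max}/C_{M0} = (k₁/k₂)^[k₂/(k₂−k₁)].
= (0.294/2.38)^(2.38/(2.38−0.294)) = (0.1235)^(1.141) = 0.09200.
C_{N,max} = 0.09200×4.45 = 0.409 mol/L.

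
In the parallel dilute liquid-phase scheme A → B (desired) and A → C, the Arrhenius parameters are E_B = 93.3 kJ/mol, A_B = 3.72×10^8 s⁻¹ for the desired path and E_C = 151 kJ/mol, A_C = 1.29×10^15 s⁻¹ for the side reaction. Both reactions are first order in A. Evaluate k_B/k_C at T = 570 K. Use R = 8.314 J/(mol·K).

With equal orders, S_{B/C} = k_B/k_C = (A_B/A_C)·exp[(E_C−E_B)/(RT)].
(E_C−E_B)/(RT) = (151−93.3)×10³/(8.314×570) = 57700/4739 = 12.18.
k_B/k_C = (3.72×10^8/1.29×10^15)·exp(12.18) = 2.884×10^-7 × 1.940×10^5 = 0.0559.

0.0559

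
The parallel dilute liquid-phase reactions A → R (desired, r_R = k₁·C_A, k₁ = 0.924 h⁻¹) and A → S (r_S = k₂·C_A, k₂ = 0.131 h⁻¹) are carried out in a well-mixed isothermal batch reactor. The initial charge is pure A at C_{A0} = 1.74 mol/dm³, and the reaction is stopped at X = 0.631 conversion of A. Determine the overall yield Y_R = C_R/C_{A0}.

C_A = C_{A0}(1−X) = 0.6421 mol/dm³.
Both paths are first order in A, so the instantaneous fraction to R is constant: dC_R/d(−C_A) = k₁/(k₁+k₂) = 0.8758.
C_R = 0.8758·(C_{A0}−C_A) = 0.8758×1.098 = 0.962 mol/dm³.
Y_R = C_R/C_{A0} = 0.9616/1.74 = 0.553.

0.553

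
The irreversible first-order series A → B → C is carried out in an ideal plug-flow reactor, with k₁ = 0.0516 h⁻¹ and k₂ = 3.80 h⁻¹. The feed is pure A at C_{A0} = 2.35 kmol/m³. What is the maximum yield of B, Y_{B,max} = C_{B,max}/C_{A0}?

At the optimum, C_{B,max}/C_{A0} = (k₁/k₂)^[k₂/(k₂−k₁)].
= (0.0516/3.80)^(3.80/(3.80−0.0516)) = (0.01358)^(1.014) = 0.01280.

0.0128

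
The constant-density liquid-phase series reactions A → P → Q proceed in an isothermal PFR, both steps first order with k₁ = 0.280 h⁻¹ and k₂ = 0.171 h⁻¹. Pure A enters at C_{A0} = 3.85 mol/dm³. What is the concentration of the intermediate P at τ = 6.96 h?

1.60 mol/dm³

For first-order series with pure A initially, C_P(τ) = k₁C_{A0}/(k₂−k₁)·(e^(−k₁τ) − e^(−k₂τ)).
e^(−k₁τ) = e^(−0.280×6.96) = e^(−1.949) = 0.1424; e^(−k₂τ) = e^(−1.190) = 0.3042.
C_P = 0.280×3.85/(0.171−0.280) × (0.1424−0.3042) = (-9.890)×(-0.1617) = 1.599 mol/dm³.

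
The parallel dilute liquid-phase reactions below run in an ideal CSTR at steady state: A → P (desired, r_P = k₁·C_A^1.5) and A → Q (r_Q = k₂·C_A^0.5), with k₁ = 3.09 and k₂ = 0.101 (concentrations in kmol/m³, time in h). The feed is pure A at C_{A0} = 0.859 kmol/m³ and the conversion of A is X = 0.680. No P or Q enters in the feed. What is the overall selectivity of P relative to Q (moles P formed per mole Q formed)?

Exit C_A = C_{A0}(1−X) = 0.859×0.320 = 0.2749 kmol/m³.
In a CSTR the entire volume is at exit conditions, so r_P = 3.09×0.2749^1.5 = 0.4453 and r_Q = 0.101×0.2749^0.5 = 0.05295.
Overall selectivity = C_P/C_Q = r_Pτ/(r_Qτ) = r_P/r_Q = 8.41.

8.41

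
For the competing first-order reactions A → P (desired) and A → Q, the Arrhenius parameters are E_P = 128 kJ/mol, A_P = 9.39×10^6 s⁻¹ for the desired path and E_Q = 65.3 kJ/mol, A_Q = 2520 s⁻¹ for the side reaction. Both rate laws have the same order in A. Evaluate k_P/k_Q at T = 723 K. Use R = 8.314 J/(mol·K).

With equal orders, S_{P/Q} = k_P/k_Q = (A_P/A_Q)·exp[(E_Q−E_P)/(RT)].
(E_Q−E_P)/(RT) = (65.3−128)×10³/(8.314×723) = -62700/6011 = -10.43.
k_P/k_Q = (9.39×10^6/2520)·exp(-10.43) = 3726 × 2.951×10^-5 = 0.110.

0.110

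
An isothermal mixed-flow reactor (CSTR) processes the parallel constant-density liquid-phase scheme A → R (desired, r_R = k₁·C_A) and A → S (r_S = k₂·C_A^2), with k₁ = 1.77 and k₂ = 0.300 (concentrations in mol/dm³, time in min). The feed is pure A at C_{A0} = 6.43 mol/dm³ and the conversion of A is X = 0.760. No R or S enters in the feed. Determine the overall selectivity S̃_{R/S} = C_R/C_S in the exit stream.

Exit C_A = C_{A0}(1−X) = 6.43×0.240 = 1.543 mol/dm³.
Rates in a CSTR are evaluated at the outlet concentration: r_R = 1.77×1.543 = 2.731, r_S = 0.300×1.543^2 = 0.7144.
Overall selectivity = C_R/C_S = r_Rτ/(r_Sτ) = r_R/r_S = 3.82.

3.82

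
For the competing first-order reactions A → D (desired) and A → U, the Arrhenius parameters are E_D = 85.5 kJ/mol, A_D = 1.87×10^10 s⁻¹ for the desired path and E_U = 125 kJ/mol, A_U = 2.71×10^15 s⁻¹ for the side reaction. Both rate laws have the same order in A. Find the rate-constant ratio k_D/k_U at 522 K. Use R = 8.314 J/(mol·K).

k_D/k_U = (A_D/A_U)·exp[−(E_D−E_U)/(RT)] = (A_D/A_U)·exp[(E_U−E_D)/(RT)].
(E_U−E_D)/(RT) = (125−85.5)×10³/(8.314×522) = 39500/4340 = 9.102.
k_D/k_U = (1.87×10^10/2.71×10^15)·exp(9.102) = 6.900×10^-6 × 8969 = 0.0619.
Since E_D < E_U, lowering the temperature improves selectivity toward D.

0.0619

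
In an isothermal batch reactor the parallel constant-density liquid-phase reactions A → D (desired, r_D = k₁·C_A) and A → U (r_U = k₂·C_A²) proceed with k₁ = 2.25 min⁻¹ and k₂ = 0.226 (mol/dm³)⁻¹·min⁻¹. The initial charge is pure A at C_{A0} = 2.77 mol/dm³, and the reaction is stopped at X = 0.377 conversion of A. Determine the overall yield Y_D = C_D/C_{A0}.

C_A = C_{A0}(1−X) = 1.726 mol/dm³.
Along a PFR/batch, dC_D/dC_A = −r_D/(r_D+r_U) = −k₁/(k₁+k₂·C_A).
Integrating from C_{A0} to C_A: C_D = (2.25/0.226)·ln[(2.25+0.226·2.77)/(2.25+0.226·1.73)] = 9.956·ln(2.876/2.640) = 0.8525 mol/dm³.
Y_D = C_D/C_{A0} = 0.8525/2.77 = 0.308.

0.308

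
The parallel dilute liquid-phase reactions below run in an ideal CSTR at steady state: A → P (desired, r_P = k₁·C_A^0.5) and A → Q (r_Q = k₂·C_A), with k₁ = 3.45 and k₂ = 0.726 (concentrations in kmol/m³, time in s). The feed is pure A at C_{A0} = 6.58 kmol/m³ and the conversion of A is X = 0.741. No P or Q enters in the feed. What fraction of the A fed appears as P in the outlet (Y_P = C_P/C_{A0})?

0.581

Exit C_A = C_{A0}(1−X) = 6.58×0.259 = 1.704 kmol/m³.
A CSTR operates uniformly at the exit composition, giving r_P = 4.504 and r_Q = 1.237 (each k·C_A^n at C_A = 1.704).
Fraction of consumed A going to P: r_P/(r_P+r_Q) = 0.7845.
C_P = 0.7845·C_{A0}·X = 0.7845×6.58×0.741 = 3.83 kmol/m³; Y_P = C_P/C_{A0} = 0.581.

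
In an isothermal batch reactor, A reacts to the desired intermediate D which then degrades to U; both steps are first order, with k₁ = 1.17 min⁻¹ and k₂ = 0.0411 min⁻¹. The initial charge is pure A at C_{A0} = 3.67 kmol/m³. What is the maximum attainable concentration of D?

3.25 kmol/m³

At the optimum, C_{D,max}/C_{A0} = (k₁/k₂)^[k₂/(k₂−k₁)].
= (1.17/0.0411)^(0.0411/(0.0411−1.17)) = (28.47)^(-0.03641) = 0.8852.
C_{D,max} = 0.8852×3.67 = 3.25 kmol/m³.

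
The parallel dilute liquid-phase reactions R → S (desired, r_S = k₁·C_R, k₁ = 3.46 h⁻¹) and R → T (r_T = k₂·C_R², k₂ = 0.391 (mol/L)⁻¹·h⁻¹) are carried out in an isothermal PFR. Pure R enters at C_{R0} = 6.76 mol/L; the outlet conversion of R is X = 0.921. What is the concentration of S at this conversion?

C_R = C_{R0}(1−X) = 0.5340 mol/L.
Along a PFR/batch, dC_S/dC_R = −r_S/(r_S+r_T) = −k₁/(k₁+k₂·C_R).
Integrating from C_{R0} to C_R: C_S = (3.46/0.391)·ln[(3.46+0.391·6.76)/(3.46+0.391·0.534)] = 8.849·ln(6.103/3.669) = 4.504 mol/L.

4.50 mol/L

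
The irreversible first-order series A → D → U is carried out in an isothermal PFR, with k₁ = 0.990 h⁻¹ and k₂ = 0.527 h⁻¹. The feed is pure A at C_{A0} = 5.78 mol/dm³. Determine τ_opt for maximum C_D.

1.36 h

For first-order series the maximum of C_D occurs at τ_opt = ln(k₂/k₁)/(k₂−k₁).
= ln(0.527/0.990)/(0.527−0.990) = ln(0.5323)/-0.4630 = -0.6305/-0.4630 = 1.36 h.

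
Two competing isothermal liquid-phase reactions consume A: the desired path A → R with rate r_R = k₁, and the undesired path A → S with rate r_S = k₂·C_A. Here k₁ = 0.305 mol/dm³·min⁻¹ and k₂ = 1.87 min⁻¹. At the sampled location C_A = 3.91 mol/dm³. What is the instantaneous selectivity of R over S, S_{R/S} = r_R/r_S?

0.0417

S_{R/S} = r_R/r_S = (k₁)/(k₂·C_A) = (k₁/k₂)·C_A⁻¹.
= (0.305) / (1.87×3.910) = 0.3050/7.312 = 0.0417.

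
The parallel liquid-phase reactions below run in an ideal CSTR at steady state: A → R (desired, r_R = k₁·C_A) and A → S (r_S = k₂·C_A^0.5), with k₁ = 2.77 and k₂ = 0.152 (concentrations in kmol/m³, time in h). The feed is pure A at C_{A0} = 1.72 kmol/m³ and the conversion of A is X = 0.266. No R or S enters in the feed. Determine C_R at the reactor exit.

0.436 kmol/m³

Exit C_A = C_{A0}(1−X) = 1.72×0.734 = 1.262 kmol/m³.
A CSTR operates uniformly at the exit composition, giving r_R = 3.497 and r_S = 0.1708 (each k·C_A^n at C_A = 1.262).
Fraction of consumed A going to R: r_R/(r_R+r_S) = 0.9534.
C_R = 0.9534·C_{A0}·X = 0.9534×1.72×0.266 = 0.436 kmol/m³.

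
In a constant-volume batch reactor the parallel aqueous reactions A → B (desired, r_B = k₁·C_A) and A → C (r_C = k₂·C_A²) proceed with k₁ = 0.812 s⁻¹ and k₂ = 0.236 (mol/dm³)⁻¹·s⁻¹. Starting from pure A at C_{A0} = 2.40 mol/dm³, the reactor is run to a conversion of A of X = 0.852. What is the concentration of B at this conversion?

C_A = C_{A0}(1−X) = 0.3552 mol/dm³.
Along a PFR/batch, dC_B/dC_A = −r_B/(r_B+r_C) = −k₁/(k₁+k₂·C_A).
Integrating from C_{A0} to C_A: C_B = (0.812/0.236)·ln[(0.812+0.236·2.40)/(0.812+0.236·0.355)] = 3.441·ln(1.378/0.8958) = 1.483 mol/dm³.

1.48 mol/dm³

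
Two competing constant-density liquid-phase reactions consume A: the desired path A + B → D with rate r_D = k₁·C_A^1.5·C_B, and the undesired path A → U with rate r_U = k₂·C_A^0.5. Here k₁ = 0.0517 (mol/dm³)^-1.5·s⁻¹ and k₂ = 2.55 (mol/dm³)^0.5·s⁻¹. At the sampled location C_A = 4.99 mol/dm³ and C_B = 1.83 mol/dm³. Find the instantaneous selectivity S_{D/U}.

0.185

S_{D/U} = r_D/r_U = (k₁·C_A^1.5·C_B)/(k₂·C_A^0.5) = (k₁/k₂)·C_A·C_B.
= (0.0517×4.990^1.5×1.830) / (2.55×4.990^0.5) = 1.055/5.696 = 0.185.
Since the desired path is higher order in A, keeping C_A high (PFR or concentrated feed) favours D.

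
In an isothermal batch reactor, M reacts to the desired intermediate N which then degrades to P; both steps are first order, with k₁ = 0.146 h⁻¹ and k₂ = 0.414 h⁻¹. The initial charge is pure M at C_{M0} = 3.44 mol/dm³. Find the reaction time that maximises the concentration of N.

3.89 h

For first-order series the maximum of C_N occurs at t_opt = ln(k₂/k₁)/(k₂−k₁).
= ln(0.414/0.146)/(0.414−0.146) = ln(2.836)/0.2680 = 1.042/0.2680 = 3.89 h.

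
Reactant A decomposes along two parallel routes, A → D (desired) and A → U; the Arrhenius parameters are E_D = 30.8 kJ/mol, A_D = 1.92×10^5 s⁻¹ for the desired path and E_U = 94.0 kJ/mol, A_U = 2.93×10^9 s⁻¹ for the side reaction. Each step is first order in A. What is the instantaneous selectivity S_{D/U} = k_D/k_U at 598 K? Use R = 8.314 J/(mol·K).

k_D/k_U = (A_D/A_U)·exp[−(E_D−E_U)/(RT)] = (A_D/A_U)·exp[(E_U−E_D)/(RT)].
(E_U−E_D)/(RT) = (94.0−30.8)×10³/(8.314×598) = 63200/4972 = 12.71.
k_D/k_U = (1.92×10^5/2.93×10^9)·exp(12.71) = 6.553×10^-5 × 3.316×10^5 = 21.7.

21.7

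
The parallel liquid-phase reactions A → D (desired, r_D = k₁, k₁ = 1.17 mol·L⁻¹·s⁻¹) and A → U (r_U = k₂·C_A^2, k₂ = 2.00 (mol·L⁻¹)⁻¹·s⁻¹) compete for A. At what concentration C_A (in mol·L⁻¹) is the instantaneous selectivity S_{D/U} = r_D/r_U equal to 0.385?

S_{D/U} = (k₁/k₂)·C_A^-2 ⇒ C_A = (S·k₂/k₁)^(-0.5).
= (0.385×2.00/1.17)^(-0.5) = (0.6581)^(-0.5) = 1.23 mol·L⁻¹.

1.23 mol·L⁻¹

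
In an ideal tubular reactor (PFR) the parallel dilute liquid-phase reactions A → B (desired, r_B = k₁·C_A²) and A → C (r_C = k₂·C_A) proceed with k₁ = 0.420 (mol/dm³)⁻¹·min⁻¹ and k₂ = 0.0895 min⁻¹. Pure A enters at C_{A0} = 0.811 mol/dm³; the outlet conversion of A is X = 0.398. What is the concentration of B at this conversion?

0.242 mol/dm³

C_A = C_{A0}(1−X) = 0.4882 mol/dm³.
Along a PFR/batch, dC_C/dC_A = −r_C/(r_B+r_C) = −k₂/(k₂+k₁·C_A).
Integrating from C_{A0} to C_A: C_C = (0.0895/0.420)·ln[(0.0895+0.420·0.811)/(0.0895+0.420·0.488)] = 0.2131·ln(0.4301/0.2946) = 0.08068 mol/dm³.
Then C_B = (C_{A0}−C_A) − C_C = 0.3228 − 0.08068 = 0.2421 mol/dm³.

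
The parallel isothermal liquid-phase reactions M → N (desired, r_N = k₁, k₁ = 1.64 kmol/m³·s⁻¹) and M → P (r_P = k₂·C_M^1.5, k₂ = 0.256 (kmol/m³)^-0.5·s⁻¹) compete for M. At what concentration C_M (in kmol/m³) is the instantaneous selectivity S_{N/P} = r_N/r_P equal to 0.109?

15.1 kmol/m³

S_{N/P} = (k₁/k₂)·C_M^-1.5 ⇒ C_M = (S·k₂/k₁)^(1/(-1.5)).
= (0.109×0.256/1.64)^(-0.6667) = (0.01701)^(-0.6667) = 15.1 kmol/m³.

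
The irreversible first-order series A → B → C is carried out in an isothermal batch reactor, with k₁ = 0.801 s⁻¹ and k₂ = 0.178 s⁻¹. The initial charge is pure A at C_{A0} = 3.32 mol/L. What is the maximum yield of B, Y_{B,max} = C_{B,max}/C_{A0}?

For a first-order series the maximum intermediate yield is C_{B,max}/C_{A0} = (k₁/k₂)^[k₂/(k₂−k₁)].
= (0.801/0.178)^(0.178/(0.178−0.801)) = (4.500)^(-0.2857) = 0.6507.

0.651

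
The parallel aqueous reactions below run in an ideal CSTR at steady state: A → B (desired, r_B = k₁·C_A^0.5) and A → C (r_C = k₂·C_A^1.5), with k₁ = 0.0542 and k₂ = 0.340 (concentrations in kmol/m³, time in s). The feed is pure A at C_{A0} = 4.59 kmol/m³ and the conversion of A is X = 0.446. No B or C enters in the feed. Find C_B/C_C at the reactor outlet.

0.0627

Exit C_A = C_{A0}(1−X) = 4.59×0.554 = 2.543 kmol/m³.
In a CSTR the entire volume is at exit conditions, so r_B = 0.0542×2.543^0.5 = 0.08643 and r_C = 0.340×2.543^1.5 = 1.379.
Overall selectivity = C_B/C_C = r_Bτ/(r_Cτ) = r_B/r_C = 0.0627.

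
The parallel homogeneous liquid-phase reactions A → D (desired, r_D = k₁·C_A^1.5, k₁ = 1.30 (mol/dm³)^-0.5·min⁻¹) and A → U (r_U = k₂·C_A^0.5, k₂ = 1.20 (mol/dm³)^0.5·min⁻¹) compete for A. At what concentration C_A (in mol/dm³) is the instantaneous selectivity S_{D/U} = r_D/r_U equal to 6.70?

6.18 mol/dm³

S_{D/U} = (k₁/k₂)·C_A ⇒ C_A = S·k₂/k₁.
= 6.70×1.20/1.30 = 6.18 mol/dm³.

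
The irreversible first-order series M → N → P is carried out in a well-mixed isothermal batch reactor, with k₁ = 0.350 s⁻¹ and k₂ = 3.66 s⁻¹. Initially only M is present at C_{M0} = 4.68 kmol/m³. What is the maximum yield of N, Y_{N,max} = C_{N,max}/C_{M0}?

Evaluating C_N at t_opt = ln(k₂/k₁)/(k₂−k₁) gives C_{N,max}/C_{M0} = (k₁/k₂)^[k₂/(k₂−k₁)].
= (0.350/3.66)^(3.66/(3.66−0.350)) = (0.09563)^(1.106) = 0.07461.

0.0746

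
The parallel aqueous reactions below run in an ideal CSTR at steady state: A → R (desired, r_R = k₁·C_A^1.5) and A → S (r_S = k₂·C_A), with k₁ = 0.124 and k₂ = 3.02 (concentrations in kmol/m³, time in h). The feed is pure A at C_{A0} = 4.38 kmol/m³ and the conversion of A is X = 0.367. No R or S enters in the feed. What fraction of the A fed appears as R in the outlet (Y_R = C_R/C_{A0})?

0.0235

Exit C_A = C_{A0}(1−X) = 4.38×0.633 = 2.773 kmol/m³.
A CSTR operates uniformly at the exit composition, giving r_R = 0.5725 and r_S = 8.373 (each k·C_A^n at C_A = 2.773).
Fraction of consumed A going to R: r_R/(r_R+r_S) = 0.06399.
C_R = 0.06399·C_{A0}·X = 0.06399×4.38×0.367 = 0.103 kmol/m³; Y_R = C_R/C_{A0} = 0.0235.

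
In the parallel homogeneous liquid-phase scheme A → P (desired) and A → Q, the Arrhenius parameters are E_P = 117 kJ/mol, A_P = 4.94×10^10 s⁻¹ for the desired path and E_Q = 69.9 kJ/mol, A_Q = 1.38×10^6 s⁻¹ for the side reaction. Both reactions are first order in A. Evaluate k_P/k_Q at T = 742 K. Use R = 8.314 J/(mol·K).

k_P/k_Q = (A_P/A_Q)·exp[−(E_P−E_Q)/(RT)] = (A_P/A_Q)·exp[(E_Q−E_P)/(RT)].
(E_Q−E_P)/(RT) = (69.9−117)×10³/(8.314×742) = -47100/6169 = -7.635.
k_P/k_Q = (4.94×10^10/1.38×10^6)·exp(-7.635) = 35797 × 4.833×10^-4 = 17.3.
Since E_P > E_Q, raising the temperature improves selectivity toward P.

17.3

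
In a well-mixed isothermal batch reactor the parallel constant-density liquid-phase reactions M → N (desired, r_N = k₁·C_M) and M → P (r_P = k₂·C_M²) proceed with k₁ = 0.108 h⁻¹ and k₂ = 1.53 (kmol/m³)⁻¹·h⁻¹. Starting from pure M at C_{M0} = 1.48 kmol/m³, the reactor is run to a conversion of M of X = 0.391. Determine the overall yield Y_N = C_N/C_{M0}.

0.0223

C_M = C_{M0}(1−X) = 0.9013 kmol/m³.
Along a PFR/batch, dC_N/dC_M = −r_N/(r_N+r_P) = −k₁/(k₁+k₂·C_M).
Integrating from C_{M0} to C_M: C_N = (0.108/1.53)·ln[(0.108+1.53·1.48)/(0.108+1.53·0.901)] = 0.07059·ln(2.372/1.487) = 0.03297 kmol/m³.
Y_N = C_N/C_{M0} = 0.03297/1.48 = 0.0223.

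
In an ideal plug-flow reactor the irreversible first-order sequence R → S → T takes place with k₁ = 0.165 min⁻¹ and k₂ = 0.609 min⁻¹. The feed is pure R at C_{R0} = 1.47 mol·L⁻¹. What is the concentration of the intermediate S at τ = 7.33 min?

Solving the coupled first-order balances gives C_S(τ) = [k₁/(k₂−k₁)]·C_{R0}·(e^(−k₁τ) − e^(−k₂τ)).
e^(−k₁τ) = e^(−0.165×7.33) = e^(−1.209) = 0.2984; e^(−k₂τ) = e^(−4.464) = 0.01152.
C_S = 0.165×1.47/(0.609−0.165) × (0.2984−0.01152) = 0.5463×0.2868 = 0.1567 mol·L⁻¹.

0.157 mol·L⁻¹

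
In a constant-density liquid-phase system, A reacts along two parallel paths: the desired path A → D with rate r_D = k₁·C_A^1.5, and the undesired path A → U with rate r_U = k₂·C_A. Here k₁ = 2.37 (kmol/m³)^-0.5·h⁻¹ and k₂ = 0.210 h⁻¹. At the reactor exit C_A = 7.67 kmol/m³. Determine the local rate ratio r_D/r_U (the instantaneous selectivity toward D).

31.3

S_{D/U} = r_D/r_U = (k₁·C_A^1.5)/(k₂·C_A) = (k₁/k₂)·C_A^0.5.
= (2.37×7.670^1.5) / (0.210×7.670) = 50.34/1.611 = 31.3.
Since the desired path is higher order in A, keeping C_A high (PFR or concentrated feed) favours D.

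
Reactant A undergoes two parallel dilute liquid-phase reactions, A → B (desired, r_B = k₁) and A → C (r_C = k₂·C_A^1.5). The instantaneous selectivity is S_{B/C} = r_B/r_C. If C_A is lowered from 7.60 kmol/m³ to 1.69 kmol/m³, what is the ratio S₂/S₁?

9.54

S_{B/C} = (k₁/k₂)·C_A^-1.5, so S₂/S₁ = (C_{A,2}/C_{A,1})^-1.5.
= (1.69/7.60)^(-1.5) = (0.2224)^(-1.5) = 9.54.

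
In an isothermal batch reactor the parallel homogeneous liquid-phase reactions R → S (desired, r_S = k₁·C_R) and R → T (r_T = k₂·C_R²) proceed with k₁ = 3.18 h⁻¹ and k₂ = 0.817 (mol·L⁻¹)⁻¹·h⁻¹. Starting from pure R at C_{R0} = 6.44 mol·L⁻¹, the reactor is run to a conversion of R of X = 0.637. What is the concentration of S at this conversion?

C_R = C_{R0}(1−X) = 2.338 mol·L⁻¹.
Along a PFR/batch, dC_S/dC_R = −r_S/(r_S+r_T) = −k₁/(k₁+k₂·C_R).
Integrating from C_{R0} to C_R: C_S = (3.18/0.817)·ln[(3.18+0.817·6.44)/(3.18+0.817·2.34)] = 3.892·ln(8.441/5.090) = 1.969 mol·L⁻¹.

1.97 mol·L⁻¹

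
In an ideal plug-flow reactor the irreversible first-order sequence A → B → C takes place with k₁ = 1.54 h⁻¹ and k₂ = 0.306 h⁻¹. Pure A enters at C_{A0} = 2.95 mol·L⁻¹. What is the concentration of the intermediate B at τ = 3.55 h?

1.23 mol·L⁻¹

The intermediate concentration in a first-order A→B→C sequence is C_B = k₁C_{A0}(e^(−k₁τ) − e^(−k₂τ))/(k₂−k₁).
e^(−k₁τ) = e^(−1.54×3.55) = e^(−5.467) = 0.004224; e^(−k₂τ) = e^(−1.086) = 0.3375.
C_B = 1.54×2.95/(0.306−1.54) × (0.004224−0.3375) = (-3.682)×(-0.3332) = 1.227 mol·L⁻¹.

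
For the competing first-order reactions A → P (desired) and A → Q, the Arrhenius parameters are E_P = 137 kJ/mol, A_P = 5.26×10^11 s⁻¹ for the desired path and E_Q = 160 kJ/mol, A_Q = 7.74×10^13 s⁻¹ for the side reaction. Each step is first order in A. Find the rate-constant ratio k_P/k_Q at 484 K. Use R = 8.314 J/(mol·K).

2.06

k_P/k_Q = (A_P/A_Q)·exp[−(E_P−E_Q)/(RT)] = (A_P/A_Q)·exp[(E_Q−E_P)/(RT)].
(E_Q−E_P)/(RT) = (160−137)×10³/(8.314×484) = 23000/4024 = 5.716.
k_P/k_Q = (5.26×10^11/7.74×10^13)·exp(5.716) = 0.006796 × 303.6 = 2.06.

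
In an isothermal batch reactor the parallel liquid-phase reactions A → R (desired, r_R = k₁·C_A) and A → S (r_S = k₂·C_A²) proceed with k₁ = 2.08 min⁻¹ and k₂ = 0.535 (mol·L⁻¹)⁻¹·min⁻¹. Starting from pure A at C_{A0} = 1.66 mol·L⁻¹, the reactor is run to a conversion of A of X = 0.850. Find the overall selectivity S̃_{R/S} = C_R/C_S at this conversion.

4.23

C_A = C_{A0}(1−X) = 0.2490 mol·L⁻¹.
Along a PFR/batch, dC_R/dC_A = −r_R/(r_R+r_S) = −k₁/(k₁+k₂·C_A).
Integrating from C_{A0} to C_A: C_R = (2.08/0.535)·ln[(2.08+0.535·1.66)/(2.08+0.535·0.249)] = 3.888·ln(2.968/2.213) = 1.141 mol·L⁻¹.
C_S = (C_{A0}−C_A)−C_R = 0.2700 mol·L⁻¹; S̃_{R/S} = 1.141/0.2700 = 4.23.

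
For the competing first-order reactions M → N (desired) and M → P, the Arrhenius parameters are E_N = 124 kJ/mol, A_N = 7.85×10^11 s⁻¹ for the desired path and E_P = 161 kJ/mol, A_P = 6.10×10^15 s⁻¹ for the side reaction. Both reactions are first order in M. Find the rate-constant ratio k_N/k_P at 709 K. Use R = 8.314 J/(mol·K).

k_N/k_P = (A_N/A_P)·exp[−(E_N−E_P)/(RT)] = (A_N/A_P)·exp[(E_P−E_N)/(RT)].
(E_P−E_N)/(RT) = (161−124)×10³/(8.314×709) = 37000/5895 = 6.277.
k_N/k_P = (7.85×10^11/6.10×10^15)·exp(6.277) = 1.287×10^-4 × 532.1 = 0.0685.
Since E_N < E_P, lowering the temperature improves selectivity toward N.

0.0685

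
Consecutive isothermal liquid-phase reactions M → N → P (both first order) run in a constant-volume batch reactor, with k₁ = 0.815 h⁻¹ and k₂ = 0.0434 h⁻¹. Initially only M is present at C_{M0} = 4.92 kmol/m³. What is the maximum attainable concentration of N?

At the optimum, C_{N,max}/C_{M0} = (k₁/k₂)^[k₂/(k₂−k₁)].
= (0.815/0.0434)^(0.0434/(0.0434−0.815)) = (18.78)^(-0.05625) = 0.8479.
C_{N,max} = 0.8479×4.92 = 4.17 kmol/m³.

4.17 kmol/m³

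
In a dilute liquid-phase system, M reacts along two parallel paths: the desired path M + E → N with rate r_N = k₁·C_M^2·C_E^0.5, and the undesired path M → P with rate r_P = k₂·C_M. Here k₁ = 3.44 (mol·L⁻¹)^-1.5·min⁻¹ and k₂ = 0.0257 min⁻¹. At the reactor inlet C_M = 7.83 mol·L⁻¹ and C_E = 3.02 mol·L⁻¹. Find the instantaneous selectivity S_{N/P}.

1821

S_{N/P} = r_N/r_P = (k₁·C_M^2·C_E^0.5)/(k₂·C_M) = (k₁/k₂)·C_M·C_E^0.5.
= (3.44×7.830^2×3.020^0.5) / (0.0257×7.830) = 366.5/0.2012 = 1821.
Since the desired path is higher order in M, keeping C_M high (PFR or concentrated feed) favours N.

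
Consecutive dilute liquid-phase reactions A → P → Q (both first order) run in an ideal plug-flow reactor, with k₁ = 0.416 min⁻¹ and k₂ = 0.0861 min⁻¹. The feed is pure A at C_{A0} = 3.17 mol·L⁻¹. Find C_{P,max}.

2.10 mol·L⁻¹

Evaluating C_P at τ_opt = ln(k₂/k₁)/(k₂−k₁) gives C_{P,max}/C_{A0} = (k₁/k₂)^[k₂/(k₂−k₁)].
= (0.416/0.0861)^(0.0861/(0.0861−0.416)) = (4.832)^(-0.2610) = 0.6629.
C_{P,max} = 0.6629×3.17 = 2.10 mol·L⁻¹.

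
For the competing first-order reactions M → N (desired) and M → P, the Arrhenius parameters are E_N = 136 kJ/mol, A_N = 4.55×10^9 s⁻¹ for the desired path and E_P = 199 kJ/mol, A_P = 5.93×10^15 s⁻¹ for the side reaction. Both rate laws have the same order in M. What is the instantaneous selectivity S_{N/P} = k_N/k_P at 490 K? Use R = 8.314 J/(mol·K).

3.99

With equal orders, S_{N/P} = k_N/k_P = (A_N/A_P)·exp[(E_P−E_N)/(RT)].
(E_P−E_N)/(RT) = (199−136)×10³/(8.314×490) = 63000/4074 = 15.46.
k_N/k_P = (4.55×10^9/5.93×10^15)·exp(15.46) = 7.673×10^-7 × 5.201×10^6 = 3.99.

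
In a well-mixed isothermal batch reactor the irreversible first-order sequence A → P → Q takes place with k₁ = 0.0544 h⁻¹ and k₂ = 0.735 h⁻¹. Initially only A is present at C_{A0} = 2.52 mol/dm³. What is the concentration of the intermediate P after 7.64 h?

0.132 mol/dm³

The intermediate concentration in a first-order A→B→C sequence is C_P = k₁C_{A0}(e^(−k₁t) − e^(−k₂t))/(k₂−k₁).
e^(−k₁t) = e^(−0.0544×7.64) = e^(−0.4156) = 0.6599; e^(−k₂t) = e^(−5.615) = 0.003641.
C_P = 0.0544×2.52/(0.735−0.0544) × (0.6599−0.003641) = 0.2014×0.6563 = 0.1322 mol/dm³.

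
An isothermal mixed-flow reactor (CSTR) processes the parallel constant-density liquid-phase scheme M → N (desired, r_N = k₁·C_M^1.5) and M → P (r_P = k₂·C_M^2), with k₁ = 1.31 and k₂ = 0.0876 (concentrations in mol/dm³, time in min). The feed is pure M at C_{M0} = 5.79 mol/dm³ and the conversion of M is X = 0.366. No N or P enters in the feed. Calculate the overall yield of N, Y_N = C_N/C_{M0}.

Exit C_M = C_{M0}(1−X) = 5.79×0.634 = 3.671 mol/dm³.
Rates in a CSTR are evaluated at the outlet concentration: r_N = 1.31×3.671^1.5 = 9.213, r_P = 0.0876×3.671^2 = 1.180.
Fraction of consumed M going to N: r_N/(r_N+r_P) = 0.8864.
C_N = 0.8864·C_{M0}·X = 0.8864×5.79×0.366 = 1.88 mol/dm³; Y_N = C_N/C_{M0} = 0.324.

0.324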